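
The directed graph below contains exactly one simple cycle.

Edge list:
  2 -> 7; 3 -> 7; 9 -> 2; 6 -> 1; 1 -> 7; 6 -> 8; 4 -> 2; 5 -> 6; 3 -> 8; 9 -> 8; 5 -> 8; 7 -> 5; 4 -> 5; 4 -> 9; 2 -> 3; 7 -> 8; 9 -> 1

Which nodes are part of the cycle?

1, 5, 6, 7

DFS with gray/black marking from 5:
5 gray
  6 gray
    8 gray
    8 black
    1 gray
      7 gray
        7→8: 8 black — skip
        7→5: 5 is gray → back edge
Back edge closes the cycle 5 → 6 → 1 → 7 → 5; its vertices are {1, 5, 6, 7}.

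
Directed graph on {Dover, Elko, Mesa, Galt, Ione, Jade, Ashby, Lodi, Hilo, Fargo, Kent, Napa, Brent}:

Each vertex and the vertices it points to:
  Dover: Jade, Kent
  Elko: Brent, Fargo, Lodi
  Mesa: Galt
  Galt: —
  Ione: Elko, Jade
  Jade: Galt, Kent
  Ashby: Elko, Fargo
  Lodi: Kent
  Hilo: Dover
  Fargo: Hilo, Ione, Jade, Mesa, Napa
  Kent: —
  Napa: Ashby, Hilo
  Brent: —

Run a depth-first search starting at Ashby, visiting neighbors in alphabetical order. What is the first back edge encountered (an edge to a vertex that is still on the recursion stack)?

Ione->Elko

DFS from Ashby (visiting neighbors in alphabetical order); mark gray on enter, black on exit:
Ashby gray
  Elko gray
    Brent gray
    Brent black
    Fargo gray
      Hilo gray
        Dover gray
          Jade gray
            Galt gray
            Galt black
            Kent gray
            Kent black
          Jade black
          Dover→Kent: Kent black — skip
        Dover black
      Hilo black
      Ione gray
        Ione→Elko: Elko is gray → back edge
First back edge: Ione → Elko.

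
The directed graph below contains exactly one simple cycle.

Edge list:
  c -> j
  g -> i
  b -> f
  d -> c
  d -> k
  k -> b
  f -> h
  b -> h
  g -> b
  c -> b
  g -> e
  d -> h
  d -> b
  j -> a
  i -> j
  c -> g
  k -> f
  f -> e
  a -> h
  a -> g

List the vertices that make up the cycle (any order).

a, g, i, j

DFS with gray/black marking from g:
g gray
  i gray
    j gray
      a gray
        h gray
        h black
        a→g: g is gray → back edge
Back edge closes the cycle g → i → j → a → g; its vertices are {a, g, i, j}.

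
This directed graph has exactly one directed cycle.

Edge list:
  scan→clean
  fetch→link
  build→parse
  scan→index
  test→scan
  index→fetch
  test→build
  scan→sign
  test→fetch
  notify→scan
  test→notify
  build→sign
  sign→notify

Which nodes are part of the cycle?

DFS with gray/black marking from scan:
scan gray
  sign gray
    notify gray
      notify→scan: scan is gray → back edge
Back edge closes the cycle scan → sign → notify → scan; its vertices are {scan, sign, notify}.

scan, sign, notify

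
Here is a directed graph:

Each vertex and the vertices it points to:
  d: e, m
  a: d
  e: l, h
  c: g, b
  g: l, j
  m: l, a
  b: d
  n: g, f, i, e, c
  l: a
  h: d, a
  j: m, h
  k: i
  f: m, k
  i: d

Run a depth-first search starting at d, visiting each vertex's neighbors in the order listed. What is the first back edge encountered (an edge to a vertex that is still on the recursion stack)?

a→d

DFS from d (visiting each vertex's neighbors in the order listed); mark gray on enter, black on exit:
d gray
  e gray
    l gray
      a gray
        a→d: d is gray → back edge
First back edge: a → d.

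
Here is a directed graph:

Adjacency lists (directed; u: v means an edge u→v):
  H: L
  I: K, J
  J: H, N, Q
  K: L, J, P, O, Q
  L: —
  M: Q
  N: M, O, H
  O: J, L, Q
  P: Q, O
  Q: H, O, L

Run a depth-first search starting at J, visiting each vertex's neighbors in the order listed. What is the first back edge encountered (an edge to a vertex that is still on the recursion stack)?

O->J

DFS from J (visiting each vertex's neighbors in the order listed); mark gray on enter, black on exit:
J gray
  H gray
    L gray
    L black
  H black
  N gray
    M gray
      Q gray
        Q→H: H black — skip
        O gray
          O→J: J is gray → back edge
First back edge: O → J.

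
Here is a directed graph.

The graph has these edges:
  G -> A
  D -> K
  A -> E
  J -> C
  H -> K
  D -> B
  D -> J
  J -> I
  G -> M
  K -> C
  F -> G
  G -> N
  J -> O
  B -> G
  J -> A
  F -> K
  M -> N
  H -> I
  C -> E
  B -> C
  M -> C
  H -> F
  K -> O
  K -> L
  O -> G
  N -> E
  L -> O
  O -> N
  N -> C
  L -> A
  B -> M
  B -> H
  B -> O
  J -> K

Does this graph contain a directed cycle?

No

DFS with white/gray/black marking, starting from A:
A gray
  E gray
  E black
A black
N gray
  N→E: E black — skip
  C gray
    C→E: E black — skip
  C black
N black
F gray
  G gray
    G→N: N black — skip
    G→A: A black — skip
    M gray
      M→C: C black — skip
      M→N: N black — skip
    M black
  G black
  K gray
    K→C: C black — skip
    O gray
      O→N: N black — skip
      O→G: G black — skip
    O black
    L gray
      L→A: A black — skip
      L→O: O black — skip
    L black
  K black
F black
H gray
  H→F: F black — skip
  H→K: K black — skip
  I gray
  I black
H black
D gray
  B gray
    B→M: M black — skip
    B→O: O black — skip
    B→C: C black — skip
    B→H: H black — skip
    B→G: G black — skip
  B black
  J gray
    J→C: C black — skip
    J→A: A black — skip
    J→O: O black — skip
    J→K: K black — skip
    J→I: I black — skip
  J black
  D→K: K black — skip
D black
Every edge goes to a white or black vertex — no back edge, so the graph is acyclic.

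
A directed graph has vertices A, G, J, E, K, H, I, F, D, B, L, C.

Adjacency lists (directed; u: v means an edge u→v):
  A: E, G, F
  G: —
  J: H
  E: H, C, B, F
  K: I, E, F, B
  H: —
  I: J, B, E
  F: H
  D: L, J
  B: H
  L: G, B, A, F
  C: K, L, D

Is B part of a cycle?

No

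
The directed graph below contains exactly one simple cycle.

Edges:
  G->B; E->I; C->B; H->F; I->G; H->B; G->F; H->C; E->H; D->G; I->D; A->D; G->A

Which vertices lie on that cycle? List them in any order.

DFS with gray/black marking from G:
G gray
  B gray
  B black
  F gray
  F black
  A gray
    D gray
      D→G: G is gray → back edge
Back edge closes the cycle G → A → D → G; its vertices are {A, D, G}.

A, D, G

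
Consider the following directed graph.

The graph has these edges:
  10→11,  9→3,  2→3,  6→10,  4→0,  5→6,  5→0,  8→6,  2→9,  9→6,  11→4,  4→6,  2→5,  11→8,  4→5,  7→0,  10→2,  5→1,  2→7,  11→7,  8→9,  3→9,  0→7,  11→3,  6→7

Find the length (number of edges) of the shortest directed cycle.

2

For each vertex v, BFS finds the shortest path from v back to v.
The shortest such closed walk is 3 → 9 → 3, length 2.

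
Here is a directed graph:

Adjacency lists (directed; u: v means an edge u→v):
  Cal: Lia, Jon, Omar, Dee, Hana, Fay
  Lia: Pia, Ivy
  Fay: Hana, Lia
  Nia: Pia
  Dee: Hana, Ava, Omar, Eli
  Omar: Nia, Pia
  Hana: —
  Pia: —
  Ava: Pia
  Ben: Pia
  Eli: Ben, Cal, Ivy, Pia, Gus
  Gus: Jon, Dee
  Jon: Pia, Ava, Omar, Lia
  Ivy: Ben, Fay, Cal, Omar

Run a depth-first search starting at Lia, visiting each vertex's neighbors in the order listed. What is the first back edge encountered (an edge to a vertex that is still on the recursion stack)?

Fay→Lia

DFS from Lia (visiting each vertex's neighbors in the order listed); mark gray on enter, black on exit:
Lia gray
  Pia gray
  Pia black
  Ivy gray
    Ben gray
      Ben→Pia: Pia black — skip
    Ben black
    Fay gray
      Hana gray
      Hana black
      Fay→Lia: Lia is gray → back edge
First back edge: Fay → Lia.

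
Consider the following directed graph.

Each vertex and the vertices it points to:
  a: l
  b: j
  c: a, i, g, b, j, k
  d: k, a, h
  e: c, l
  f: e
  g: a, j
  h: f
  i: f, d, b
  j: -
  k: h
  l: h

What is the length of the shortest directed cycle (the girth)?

4

For each vertex v, BFS finds the shortest path from v back to v.
The shortest such closed walk is c → i → f → e → c, length 4.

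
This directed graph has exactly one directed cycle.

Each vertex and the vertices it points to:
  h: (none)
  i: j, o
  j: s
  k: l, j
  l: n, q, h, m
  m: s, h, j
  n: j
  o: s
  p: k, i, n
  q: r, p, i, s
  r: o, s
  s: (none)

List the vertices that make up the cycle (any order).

k, l, p, q

DFS with gray/black marking from k:
k gray
  l gray
    n gray
      j gray
        s gray
        s black
      j black
    n black
    q gray
      r gray
        o gray
          o→s: s black — skip
        o black
        r→s: s black — skip
      r black
      p gray
        p→k: k is gray → back edge
Back edge closes the cycle k → l → q → p → k; its vertices are {k, l, p, q}.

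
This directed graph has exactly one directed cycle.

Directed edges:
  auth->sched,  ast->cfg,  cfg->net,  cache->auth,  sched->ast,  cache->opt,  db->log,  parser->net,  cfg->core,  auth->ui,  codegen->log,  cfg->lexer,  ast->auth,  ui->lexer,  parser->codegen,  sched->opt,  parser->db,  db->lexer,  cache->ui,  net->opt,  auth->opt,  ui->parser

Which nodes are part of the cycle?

ast, auth, sched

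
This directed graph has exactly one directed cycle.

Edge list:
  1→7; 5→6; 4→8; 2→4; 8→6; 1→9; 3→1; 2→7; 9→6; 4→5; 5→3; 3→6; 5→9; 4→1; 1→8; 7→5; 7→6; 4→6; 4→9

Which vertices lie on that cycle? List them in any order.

DFS with gray/black marking from 1:
1 gray
  7 gray
    5 gray
      9 gray
        6 gray
        6 black
      9 black
      3 gray
        3→6: 6 black — skip
        3→1: 1 is gray → back edge
Back edge closes the cycle 1 → 7 → 5 → 3 → 1; its vertices are {1, 3, 5, 7}.

1, 3, 5, 7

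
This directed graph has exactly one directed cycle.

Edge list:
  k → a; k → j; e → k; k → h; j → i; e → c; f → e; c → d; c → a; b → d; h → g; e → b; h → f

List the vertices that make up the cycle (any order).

DFS with gray/black marking from f:
f gray
  e gray
    b gray
      d gray
      d black
    b black
    c gray
      c→d: d black — skip
      a gray
      a black
    c black
    k gray
      k→a: a black — skip
      j gray
        i gray
        i black
      j black
      h gray
        g gray
        g black
        h→f: f is gray → back edge
Back edge closes the cycle f → e → k → h → f; its vertices are {e, f, h, k}.

e, f, h, k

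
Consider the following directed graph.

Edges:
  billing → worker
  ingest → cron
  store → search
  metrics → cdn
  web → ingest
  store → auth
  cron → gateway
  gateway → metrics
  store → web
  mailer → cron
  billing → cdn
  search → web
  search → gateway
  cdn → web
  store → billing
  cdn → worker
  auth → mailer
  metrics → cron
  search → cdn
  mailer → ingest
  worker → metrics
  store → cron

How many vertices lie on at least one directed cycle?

7

A vertex is on a directed cycle iff it belongs to a strongly connected component of size ≥ 2 (or has a self-loop).
The vertices on cycles are {cdn, web, cron, ingest, worker, gateway, metrics} — 7 in total.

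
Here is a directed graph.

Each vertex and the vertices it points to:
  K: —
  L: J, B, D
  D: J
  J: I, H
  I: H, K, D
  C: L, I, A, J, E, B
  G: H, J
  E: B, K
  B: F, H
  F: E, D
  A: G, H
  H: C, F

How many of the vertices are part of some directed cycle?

11

A vertex is on a directed cycle iff it belongs to a strongly connected component of size ≥ 2 (or has a self-loop).
The vertices on cycles are {A, B, C, D, E, F, G, H, I, J, L} — 11 in total.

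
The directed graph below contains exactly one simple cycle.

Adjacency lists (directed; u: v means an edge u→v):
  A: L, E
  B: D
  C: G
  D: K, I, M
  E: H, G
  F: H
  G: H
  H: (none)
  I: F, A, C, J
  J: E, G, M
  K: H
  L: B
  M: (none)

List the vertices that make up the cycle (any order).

DFS with gray/black marking from D:
D gray
  K gray
    H gray
    H black
  K black
  I gray
    F gray
      F→H: H black — skip
    F black
    A gray
      L gray
        B gray
          B→D: D is gray → back edge
Back edge closes the cycle D → I → A → L → B → D; its vertices are {A, B, D, I, L}.

A, B, D, I, L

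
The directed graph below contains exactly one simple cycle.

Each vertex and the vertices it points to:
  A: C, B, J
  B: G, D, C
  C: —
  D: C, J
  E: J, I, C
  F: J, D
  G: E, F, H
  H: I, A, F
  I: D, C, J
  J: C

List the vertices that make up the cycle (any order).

DFS with gray/black marking from B:
B gray
  G gray
    E gray
      J gray
        C gray
        C black
      J black
      I gray
        D gray
          D→C: C black — skip
          D→J: J black — skip
        D black
        I→C: C black — skip
        I→J: J black — skip
      I black
      E→C: C black — skip
    E black
    F gray
      F→J: J black — skip
      F→D: D black — skip
    F black
    H gray
      H→I: I black — skip
      A gray
        A→C: C black — skip
        A→B: B is gray → back edge
Back edge closes the cycle B → G → H → A → B; its vertices are {A, B, G, H}.

A, B, G, H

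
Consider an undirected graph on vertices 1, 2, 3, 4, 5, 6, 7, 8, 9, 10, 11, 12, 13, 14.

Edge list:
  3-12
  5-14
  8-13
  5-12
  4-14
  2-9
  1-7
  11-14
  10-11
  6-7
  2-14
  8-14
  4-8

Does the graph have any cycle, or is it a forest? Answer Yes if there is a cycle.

Yes

DFS, tracking each vertex's parent; an edge to a visited non-parent vertex closes a cycle.
Start from 13:
visit 13 (parent –)
  visit 8 (parent 13)
    visit 14 (parent 8)
      visit 2 (parent 14)
        2–14: parent, skip
        visit 9 (parent 2)
          9–2: parent, skip
      visit 4 (parent 14)
        4–14: parent, skip
        4–8: 8 visited and ≠ parent → cycle
Cycle: 8 – 14 – 4 – 8.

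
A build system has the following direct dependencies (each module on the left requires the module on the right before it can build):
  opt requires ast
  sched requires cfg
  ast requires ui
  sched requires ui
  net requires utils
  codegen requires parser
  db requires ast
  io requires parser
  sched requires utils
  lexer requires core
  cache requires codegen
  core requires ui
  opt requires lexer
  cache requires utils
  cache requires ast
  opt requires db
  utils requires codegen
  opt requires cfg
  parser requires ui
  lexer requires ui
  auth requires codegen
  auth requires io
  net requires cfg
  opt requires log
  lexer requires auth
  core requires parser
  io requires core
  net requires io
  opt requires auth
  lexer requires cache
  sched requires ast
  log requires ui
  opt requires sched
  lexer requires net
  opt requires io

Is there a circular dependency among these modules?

No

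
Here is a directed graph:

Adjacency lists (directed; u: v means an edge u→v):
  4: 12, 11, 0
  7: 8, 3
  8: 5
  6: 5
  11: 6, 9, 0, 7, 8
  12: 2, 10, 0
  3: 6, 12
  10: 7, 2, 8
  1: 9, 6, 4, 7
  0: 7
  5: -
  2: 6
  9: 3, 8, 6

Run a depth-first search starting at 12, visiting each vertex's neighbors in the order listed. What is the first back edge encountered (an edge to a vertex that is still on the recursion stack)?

DFS from 12 (visiting each vertex's neighbors in the order listed); mark gray on enter, black on exit:
12 gray
  2 gray
    6 gray
      5 gray
      5 black
    6 black
  2 black
  10 gray
    7 gray
      8 gray
        8→5: 5 black — skip
      8 black
      3 gray
        3→6: 6 black — skip
        3→12: 12 is gray → back edge
First back edge: 3 → 12.

3->12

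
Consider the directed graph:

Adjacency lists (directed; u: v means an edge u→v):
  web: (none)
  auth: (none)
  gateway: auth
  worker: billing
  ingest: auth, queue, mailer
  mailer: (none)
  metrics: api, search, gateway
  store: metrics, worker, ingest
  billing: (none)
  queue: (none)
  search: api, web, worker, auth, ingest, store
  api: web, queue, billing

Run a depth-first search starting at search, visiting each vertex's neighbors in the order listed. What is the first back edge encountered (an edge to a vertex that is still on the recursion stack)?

metrics->search

DFS from search (visiting each vertex's neighbors in the order listed); mark gray on enter, black on exit:
search gray
  api gray
    web gray
    web black
    queue gray
    queue black
    billing gray
    billing black
  api black
  search→web: web black — skip
  worker gray
    worker→billing: billing black — skip
  worker black
  auth gray
  auth black
  ingest gray
    ingest→auth: auth black — skip
    ingest→queue: queue black — skip
    mailer gray
    mailer black
  ingest black
  store gray
    metrics gray
      metrics→api: api black — skip
      metrics→search: search is gray → back edge
First back edge: metrics → search.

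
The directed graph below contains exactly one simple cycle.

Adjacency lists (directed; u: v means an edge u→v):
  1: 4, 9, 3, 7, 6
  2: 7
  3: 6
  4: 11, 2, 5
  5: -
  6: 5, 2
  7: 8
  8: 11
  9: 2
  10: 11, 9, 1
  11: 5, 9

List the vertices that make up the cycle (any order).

2, 7, 8, 9, 11

DFS with gray/black marking from 7:
7 gray
  8 gray
    11 gray
      5 gray
      5 black
      9 gray
        2 gray
          2→7: 7 is gray → back edge
Back edge closes the cycle 7 → 8 → 11 → 9 → 2 → 7; its vertices are {2, 7, 8, 9, 11}.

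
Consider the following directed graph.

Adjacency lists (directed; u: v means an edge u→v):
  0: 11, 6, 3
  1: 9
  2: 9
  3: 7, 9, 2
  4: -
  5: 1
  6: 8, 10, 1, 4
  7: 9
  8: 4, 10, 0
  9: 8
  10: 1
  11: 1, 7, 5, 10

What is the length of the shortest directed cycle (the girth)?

3

For each vertex v, BFS finds the shortest path from v back to v.
The shortest such closed walk is 0 → 6 → 8 → 0, length 3.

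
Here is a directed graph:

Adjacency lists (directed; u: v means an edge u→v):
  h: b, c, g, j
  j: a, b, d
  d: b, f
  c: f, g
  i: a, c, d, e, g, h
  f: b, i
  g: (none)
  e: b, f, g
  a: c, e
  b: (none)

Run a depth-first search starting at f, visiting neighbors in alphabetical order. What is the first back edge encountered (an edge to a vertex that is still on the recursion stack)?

DFS from f (visiting neighbors in alphabetical order); mark gray on enter, black on exit:
f gray
  b gray
  b black
  i gray
    a gray
      c gray
        c→f: f is gray → back edge
First back edge: c → f.

c->f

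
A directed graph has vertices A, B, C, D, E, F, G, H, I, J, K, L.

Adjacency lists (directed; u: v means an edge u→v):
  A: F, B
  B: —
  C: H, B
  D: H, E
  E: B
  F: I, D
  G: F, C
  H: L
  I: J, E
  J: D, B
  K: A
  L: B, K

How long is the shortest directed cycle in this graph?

For each vertex v, BFS finds the shortest path from v back to v.
The shortest such closed walk is F → D → H → L → K → A → F, length 6.

6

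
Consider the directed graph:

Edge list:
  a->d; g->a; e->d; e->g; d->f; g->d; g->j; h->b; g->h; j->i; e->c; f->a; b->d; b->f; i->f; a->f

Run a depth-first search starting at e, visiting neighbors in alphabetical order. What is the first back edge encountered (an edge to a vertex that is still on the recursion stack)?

a->d

DFS from e (visiting neighbors in alphabetical order); mark gray on enter, black on exit:
e gray
  c gray
  c black
  d gray
    f gray
      a gray
        a→d: d is gray → back edge
First back edge: a → d.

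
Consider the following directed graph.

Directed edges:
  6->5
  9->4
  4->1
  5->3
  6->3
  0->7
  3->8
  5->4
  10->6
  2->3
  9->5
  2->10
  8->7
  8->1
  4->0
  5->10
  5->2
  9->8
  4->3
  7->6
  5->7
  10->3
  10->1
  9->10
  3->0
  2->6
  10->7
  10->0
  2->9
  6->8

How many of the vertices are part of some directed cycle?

A vertex is on a directed cycle iff it belongs to a strongly connected component of size ≥ 2 (or has a self-loop).
The vertices on cycles are {0, 2, 3, 4, 5, 6, 7, 8, 9, 10} — 10 in total.

10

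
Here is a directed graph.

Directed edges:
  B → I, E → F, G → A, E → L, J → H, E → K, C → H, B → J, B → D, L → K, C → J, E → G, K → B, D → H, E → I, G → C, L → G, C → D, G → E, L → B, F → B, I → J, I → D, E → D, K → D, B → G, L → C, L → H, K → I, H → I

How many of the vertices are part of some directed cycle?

10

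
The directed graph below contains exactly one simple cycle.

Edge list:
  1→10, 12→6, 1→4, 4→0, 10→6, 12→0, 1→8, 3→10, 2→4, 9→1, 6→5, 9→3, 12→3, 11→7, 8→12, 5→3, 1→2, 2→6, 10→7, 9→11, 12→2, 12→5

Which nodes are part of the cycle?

DFS with gray/black marking from 10:
10 gray
  7 gray
  7 black
  6 gray
    5 gray
      3 gray
        3→10: 10 is gray → back edge
Back edge closes the cycle 10 → 6 → 5 → 3 → 10; its vertices are {3, 5, 6, 10}.

3, 5, 6, 10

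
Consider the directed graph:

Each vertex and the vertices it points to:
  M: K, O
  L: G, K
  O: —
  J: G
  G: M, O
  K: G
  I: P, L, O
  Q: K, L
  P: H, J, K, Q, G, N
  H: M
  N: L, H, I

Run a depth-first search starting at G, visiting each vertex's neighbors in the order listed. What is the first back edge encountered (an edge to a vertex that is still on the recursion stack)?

K->G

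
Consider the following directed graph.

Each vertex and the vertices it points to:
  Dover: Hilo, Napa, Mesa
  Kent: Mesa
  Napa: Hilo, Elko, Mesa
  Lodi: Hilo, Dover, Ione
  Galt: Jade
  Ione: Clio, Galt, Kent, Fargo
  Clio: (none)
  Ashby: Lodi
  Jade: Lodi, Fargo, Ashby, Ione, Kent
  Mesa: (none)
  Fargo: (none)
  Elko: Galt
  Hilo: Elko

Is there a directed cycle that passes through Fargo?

Fargo lies on a cycle iff there is a path from Fargo back to itself.
Exploring from Fargo, it never reaches itself; equivalently, its strongly connected component is a singleton.

No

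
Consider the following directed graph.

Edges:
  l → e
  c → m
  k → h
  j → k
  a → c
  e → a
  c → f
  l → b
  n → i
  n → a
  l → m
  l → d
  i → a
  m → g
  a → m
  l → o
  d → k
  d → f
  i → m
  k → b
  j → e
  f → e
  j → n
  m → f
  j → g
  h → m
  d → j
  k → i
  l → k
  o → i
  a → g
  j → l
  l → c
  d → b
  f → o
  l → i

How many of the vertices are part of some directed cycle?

A vertex is on a directed cycle iff it belongs to a strongly connected component of size ≥ 2 (or has a self-loop).
The vertices on cycles are {a, c, d, e, f, i, j, l, m, o} — 10 in total.

10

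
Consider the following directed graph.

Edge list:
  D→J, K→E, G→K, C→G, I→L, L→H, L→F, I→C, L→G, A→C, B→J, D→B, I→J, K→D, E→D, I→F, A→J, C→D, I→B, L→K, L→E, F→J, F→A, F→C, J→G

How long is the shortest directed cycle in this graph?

4

For each vertex v, BFS finds the shortest path from v back to v.
The shortest such closed walk is K → D → J → G → K, length 4.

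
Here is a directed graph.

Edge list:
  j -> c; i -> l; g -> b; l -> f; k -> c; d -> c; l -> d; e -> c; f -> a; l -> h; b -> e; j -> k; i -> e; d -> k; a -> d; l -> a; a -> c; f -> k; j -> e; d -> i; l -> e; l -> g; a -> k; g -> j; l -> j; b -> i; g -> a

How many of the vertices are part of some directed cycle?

A vertex is on a directed cycle iff it belongs to a strongly connected component of size ≥ 2 (or has a self-loop).
The vertices on cycles are {a, b, d, f, g, i, l} — 7 in total.

7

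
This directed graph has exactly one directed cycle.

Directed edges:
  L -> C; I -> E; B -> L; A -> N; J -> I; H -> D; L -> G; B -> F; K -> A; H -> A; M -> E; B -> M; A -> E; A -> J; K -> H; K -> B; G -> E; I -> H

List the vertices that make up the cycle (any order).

A, H, I, J

DFS with gray/black marking from H:
H gray
  A gray
    J gray
      I gray
        I→H: H is gray → back edge
Back edge closes the cycle H → A → J → I → H; its vertices are {A, H, I, J}.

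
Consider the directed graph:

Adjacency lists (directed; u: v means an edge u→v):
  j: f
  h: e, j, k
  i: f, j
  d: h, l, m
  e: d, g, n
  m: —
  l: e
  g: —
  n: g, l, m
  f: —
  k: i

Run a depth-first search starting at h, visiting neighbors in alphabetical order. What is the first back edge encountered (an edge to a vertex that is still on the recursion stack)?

DFS from h (visiting neighbors in alphabetical order); mark gray on enter, black on exit:
h gray
  e gray
    d gray
      d→h: h is gray → back edge
First back edge: d → h.

d→h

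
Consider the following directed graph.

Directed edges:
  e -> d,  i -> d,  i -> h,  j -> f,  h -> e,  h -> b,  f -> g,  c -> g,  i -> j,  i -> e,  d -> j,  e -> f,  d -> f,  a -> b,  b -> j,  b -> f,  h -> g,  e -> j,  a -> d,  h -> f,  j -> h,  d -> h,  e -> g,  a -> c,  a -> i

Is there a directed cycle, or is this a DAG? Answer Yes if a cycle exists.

DFS with white/gray/black marking, starting from d:
d gray
  h gray
    b gray
      j gray
        f gray
          g gray
          g black
        f black
        j→h: h is gray → back edge
Back edge found, so a cycle exists: h → b → j → h.

Yes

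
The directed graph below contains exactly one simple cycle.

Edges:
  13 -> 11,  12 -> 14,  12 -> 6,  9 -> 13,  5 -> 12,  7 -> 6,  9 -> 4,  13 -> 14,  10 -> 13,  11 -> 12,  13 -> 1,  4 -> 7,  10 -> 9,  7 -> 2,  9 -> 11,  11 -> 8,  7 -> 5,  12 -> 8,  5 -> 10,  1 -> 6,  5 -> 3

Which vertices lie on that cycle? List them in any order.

4, 5, 7, 9, 10

DFS with gray/black marking from 5:
5 gray
  10 gray
    13 gray
      14 gray
      14 black
      11 gray
        12 gray
          8 gray
          8 black
          12→14: 14 black — skip
          6 gray
          6 black
        12 black
        11→8: 8 black — skip
      11 black
      1 gray
        1→6: 6 black — skip
      1 black
    13 black
    9 gray
      4 gray
        7 gray
          7→6: 6 black — skip
          7→5: 5 is gray → back edge
Back edge closes the cycle 5 → 10 → 9 → 4 → 7 → 5; its vertices are {4, 5, 7, 9, 10}.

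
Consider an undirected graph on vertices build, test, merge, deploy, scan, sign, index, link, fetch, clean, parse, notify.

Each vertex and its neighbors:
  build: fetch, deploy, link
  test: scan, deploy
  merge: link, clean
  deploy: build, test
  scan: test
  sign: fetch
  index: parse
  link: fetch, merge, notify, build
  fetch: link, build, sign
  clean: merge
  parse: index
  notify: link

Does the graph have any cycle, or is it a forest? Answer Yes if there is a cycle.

DFS, tracking each vertex's parent; an edge to a visited non-parent vertex closes a cycle.
Start from merge:
visit merge (parent –)
  visit link (parent merge)
    visit fetch (parent link)
      fetch–link: parent, skip
      visit build (parent fetch)
        build–fetch: parent, skip
        visit deploy (parent build)
          deploy–build: parent, skip
          visit test (parent deploy)
            visit scan (parent test)
              scan–test: parent, skip
            test–deploy: parent, skip
        build–link: link visited and ≠ parent → cycle
Cycle: link – fetch – build – link.

Yes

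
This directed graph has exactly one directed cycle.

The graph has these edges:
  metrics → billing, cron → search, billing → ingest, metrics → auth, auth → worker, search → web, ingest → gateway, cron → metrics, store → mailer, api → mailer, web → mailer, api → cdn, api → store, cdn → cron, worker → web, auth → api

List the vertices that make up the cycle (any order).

api, cdn, auth, cron, metrics

DFS with gray/black marking from cron:
cron gray
  metrics gray
    billing gray
      ingest gray
        gateway gray
        gateway black
      ingest black
    billing black
    auth gray
      worker gray
        web gray
          mailer gray
          mailer black
        web black
      worker black
      api gray
        cdn gray
          cdn→cron: cron is gray → back edge
Back edge closes the cycle cron → metrics → auth → api → cdn → cron; its vertices are {api, cdn, auth, cron, metrics}.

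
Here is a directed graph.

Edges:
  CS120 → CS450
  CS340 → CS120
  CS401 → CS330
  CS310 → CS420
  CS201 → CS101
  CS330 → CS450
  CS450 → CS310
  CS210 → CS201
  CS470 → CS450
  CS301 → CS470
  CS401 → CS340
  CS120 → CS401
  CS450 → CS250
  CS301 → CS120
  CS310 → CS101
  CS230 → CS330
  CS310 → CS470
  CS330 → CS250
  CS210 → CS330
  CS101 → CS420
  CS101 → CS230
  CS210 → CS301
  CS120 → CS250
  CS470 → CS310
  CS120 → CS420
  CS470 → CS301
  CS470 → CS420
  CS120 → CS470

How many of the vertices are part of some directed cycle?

10

A vertex is on a directed cycle iff it belongs to a strongly connected component of size ≥ 2 (or has a self-loop).
The vertices on cycles are {CS101, CS120, CS230, CS301, CS310, CS330, CS340, CS401, CS450, CS470} — 10 in total.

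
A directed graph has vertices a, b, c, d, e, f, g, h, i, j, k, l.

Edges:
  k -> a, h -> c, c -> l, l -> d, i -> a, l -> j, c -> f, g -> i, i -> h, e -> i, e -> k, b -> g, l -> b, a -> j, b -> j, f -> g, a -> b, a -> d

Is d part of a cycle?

No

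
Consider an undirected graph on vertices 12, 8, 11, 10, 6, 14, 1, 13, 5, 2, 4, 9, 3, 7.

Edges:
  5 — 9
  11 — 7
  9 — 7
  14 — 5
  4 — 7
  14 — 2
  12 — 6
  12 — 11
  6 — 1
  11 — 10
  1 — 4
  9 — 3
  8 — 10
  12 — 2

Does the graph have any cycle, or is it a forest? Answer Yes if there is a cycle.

Yes

DFS, tracking each vertex's parent; an edge to a visited non-parent vertex closes a cycle.
Start from 2:
visit 2 (parent –)
  visit 12 (parent 2)
    visit 6 (parent 12)
      visit 1 (parent 6)
        1–6: parent, skip
        visit 4 (parent 1)
          visit 7 (parent 4)
            visit 11 (parent 7)
              visit 10 (parent 11)
                visit 8 (parent 10)
                  8–10: parent, skip
                10–11: parent, skip
              11–7: parent, skip
              11–12: 12 visited and ≠ parent → cycle
Cycle: 12 – 6 – 1 – 4 – 7 – 11 – 12.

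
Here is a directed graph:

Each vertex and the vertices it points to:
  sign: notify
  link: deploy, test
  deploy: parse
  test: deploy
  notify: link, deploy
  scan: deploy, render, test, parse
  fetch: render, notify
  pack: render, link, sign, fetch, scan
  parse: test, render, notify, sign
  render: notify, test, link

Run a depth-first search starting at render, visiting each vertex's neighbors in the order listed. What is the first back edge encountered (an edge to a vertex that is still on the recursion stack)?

test->deploy

DFS from render (visiting each vertex's neighbors in the order listed); mark gray on enter, black on exit:
render gray
  notify gray
    link gray
      deploy gray
        parse gray
          test gray
            test→deploy: deploy is gray → back edge
First back edge: test → deploy.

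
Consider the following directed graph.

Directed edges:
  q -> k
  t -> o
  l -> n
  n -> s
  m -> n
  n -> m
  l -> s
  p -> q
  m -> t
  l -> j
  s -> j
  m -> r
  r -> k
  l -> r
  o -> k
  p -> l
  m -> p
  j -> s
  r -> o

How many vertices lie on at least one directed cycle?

6

A vertex is on a directed cycle iff it belongs to a strongly connected component of size ≥ 2 (or has a self-loop).
The vertices on cycles are {j, l, m, n, p, s} — 6 in total.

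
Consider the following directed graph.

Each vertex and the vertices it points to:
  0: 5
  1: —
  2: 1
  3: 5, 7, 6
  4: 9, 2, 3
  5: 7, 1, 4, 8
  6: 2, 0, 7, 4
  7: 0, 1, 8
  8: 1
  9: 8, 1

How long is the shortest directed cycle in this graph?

3

For each vertex v, BFS finds the shortest path from v back to v.
The shortest such closed walk is 6 → 4 → 3 → 6, length 3.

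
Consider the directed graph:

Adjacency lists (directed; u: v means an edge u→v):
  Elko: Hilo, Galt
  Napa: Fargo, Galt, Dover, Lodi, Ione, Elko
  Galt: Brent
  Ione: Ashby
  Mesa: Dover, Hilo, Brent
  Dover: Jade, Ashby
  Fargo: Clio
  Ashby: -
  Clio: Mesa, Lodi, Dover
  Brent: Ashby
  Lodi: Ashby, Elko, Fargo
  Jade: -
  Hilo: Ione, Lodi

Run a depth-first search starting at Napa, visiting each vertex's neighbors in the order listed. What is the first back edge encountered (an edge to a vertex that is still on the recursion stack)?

Elko->Hilo

DFS from Napa (visiting each vertex's neighbors in the order listed); mark gray on enter, black on exit:
Napa gray
  Fargo gray
    Clio gray
      Mesa gray
        Dover gray
          Jade gray
          Jade black
          Ashby gray
          Ashby black
        Dover black
        Hilo gray
          Ione gray
            Ione→Ashby: Ashby black — skip
          Ione black
          Lodi gray
            Lodi→Ashby: Ashby black — skip
            Elko gray
              Elko→Hilo: Hilo is gray → back edge
First back edge: Elko → Hilo.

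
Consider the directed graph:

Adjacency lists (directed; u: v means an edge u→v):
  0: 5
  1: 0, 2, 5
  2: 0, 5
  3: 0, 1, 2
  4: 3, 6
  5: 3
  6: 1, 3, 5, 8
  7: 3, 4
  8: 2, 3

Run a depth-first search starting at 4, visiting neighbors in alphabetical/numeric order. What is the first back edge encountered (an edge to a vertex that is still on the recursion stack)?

DFS from 4 (visiting neighbors in alphabetical/numeric order); mark gray on enter, black on exit:
4 gray
  3 gray
    0 gray
      5 gray
        5→3: 3 is gray → back edge
First back edge: 5 → 3.

5->3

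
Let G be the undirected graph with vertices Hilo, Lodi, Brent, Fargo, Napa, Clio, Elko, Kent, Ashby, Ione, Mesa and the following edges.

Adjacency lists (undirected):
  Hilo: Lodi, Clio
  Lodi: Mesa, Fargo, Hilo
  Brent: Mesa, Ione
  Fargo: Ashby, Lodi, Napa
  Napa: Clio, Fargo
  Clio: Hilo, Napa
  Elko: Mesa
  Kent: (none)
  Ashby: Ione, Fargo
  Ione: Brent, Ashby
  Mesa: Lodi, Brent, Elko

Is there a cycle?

Yes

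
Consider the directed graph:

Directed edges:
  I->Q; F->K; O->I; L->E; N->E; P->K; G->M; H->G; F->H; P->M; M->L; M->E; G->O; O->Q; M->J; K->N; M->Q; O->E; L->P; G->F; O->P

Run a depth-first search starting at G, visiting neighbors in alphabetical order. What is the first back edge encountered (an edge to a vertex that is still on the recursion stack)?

H->G

DFS from G (visiting neighbors in alphabetical order); mark gray on enter, black on exit:
G gray
  F gray
    H gray
      H→G: G is gray → back edge
First back edge: H → G.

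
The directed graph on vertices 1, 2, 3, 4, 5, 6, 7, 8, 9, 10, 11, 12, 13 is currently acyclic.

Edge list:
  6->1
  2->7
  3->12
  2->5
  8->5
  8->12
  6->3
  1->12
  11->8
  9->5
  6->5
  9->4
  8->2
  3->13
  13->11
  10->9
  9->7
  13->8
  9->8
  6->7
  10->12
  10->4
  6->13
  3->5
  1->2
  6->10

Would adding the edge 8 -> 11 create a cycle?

Adding 8→11 creates a cycle iff 11 can already reach 8.
Path from 11: 11 → 8.
So 11 → … → 8 → 11 is a cycle.

Yes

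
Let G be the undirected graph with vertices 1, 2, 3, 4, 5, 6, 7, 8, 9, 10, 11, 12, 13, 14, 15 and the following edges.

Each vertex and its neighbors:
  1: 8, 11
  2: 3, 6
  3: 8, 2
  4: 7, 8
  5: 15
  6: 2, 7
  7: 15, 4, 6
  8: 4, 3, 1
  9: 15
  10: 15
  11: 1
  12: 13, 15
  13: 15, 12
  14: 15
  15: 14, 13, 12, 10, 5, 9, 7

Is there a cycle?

DFS, tracking each vertex's parent; an edge to a visited non-parent vertex closes a cycle.
Start from 14:
visit 14 (parent –)
  visit 15 (parent 14)
    15–14: parent, skip
    visit 13 (parent 15)
      13–15: parent, skip
      visit 12 (parent 13)
        12–13: parent, skip
        12–15: 15 visited and ≠ parent → cycle
Cycle: 15 – 13 – 12 – 15.

Yes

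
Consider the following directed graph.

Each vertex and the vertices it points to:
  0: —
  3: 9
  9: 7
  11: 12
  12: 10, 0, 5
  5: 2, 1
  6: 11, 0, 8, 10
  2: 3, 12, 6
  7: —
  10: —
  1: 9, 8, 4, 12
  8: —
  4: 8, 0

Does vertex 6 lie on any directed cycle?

Yes

6 is on a cycle iff 6 can reach itself via ≥1 edge.
6 → 11 → 12 → 5 → 2 → 6 — yes.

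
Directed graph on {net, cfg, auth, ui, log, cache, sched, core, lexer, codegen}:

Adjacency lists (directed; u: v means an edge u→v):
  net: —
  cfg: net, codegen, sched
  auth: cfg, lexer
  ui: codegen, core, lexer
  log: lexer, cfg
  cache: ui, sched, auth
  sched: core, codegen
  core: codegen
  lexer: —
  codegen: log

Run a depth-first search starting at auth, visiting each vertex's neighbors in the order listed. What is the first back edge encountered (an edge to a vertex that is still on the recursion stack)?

log->cfg

DFS from auth (visiting each vertex's neighbors in the order listed); mark gray on enter, black on exit:
auth gray
  cfg gray
    net gray
    net black
    codegen gray
      log gray
        lexer gray
        lexer black
        log→cfg: cfg is gray → back edge
First back edge: log → cfg.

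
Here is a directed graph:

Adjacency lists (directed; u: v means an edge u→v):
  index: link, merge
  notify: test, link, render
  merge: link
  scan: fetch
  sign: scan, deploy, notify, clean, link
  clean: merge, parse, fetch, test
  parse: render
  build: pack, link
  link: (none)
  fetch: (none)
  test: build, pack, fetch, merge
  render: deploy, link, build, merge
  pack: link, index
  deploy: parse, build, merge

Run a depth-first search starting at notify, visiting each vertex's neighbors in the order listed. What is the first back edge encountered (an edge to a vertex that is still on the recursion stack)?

parse→render

DFS from notify (visiting each vertex's neighbors in the order listed); mark gray on enter, black on exit:
notify gray
  test gray
    build gray
      pack gray
        link gray
        link black
        index gray
          index→link: link black — skip
          merge gray
            merge→link: link black — skip
          merge black
        index black
      pack black
      build→link: link black — skip
    build black
    test→pack: pack black — skip
    fetch gray
    fetch black
    test→merge: merge black — skip
  test black
  notify→link: link black — skip
  render gray
    deploy gray
      parse gray
        parse→render: render is gray → back edge
First back edge: parse → render.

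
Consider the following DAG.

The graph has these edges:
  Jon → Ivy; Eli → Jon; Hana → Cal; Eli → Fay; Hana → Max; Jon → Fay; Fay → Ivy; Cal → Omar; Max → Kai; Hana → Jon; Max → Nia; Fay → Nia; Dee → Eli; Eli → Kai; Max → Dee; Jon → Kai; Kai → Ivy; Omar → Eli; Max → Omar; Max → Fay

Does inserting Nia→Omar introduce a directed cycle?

Yes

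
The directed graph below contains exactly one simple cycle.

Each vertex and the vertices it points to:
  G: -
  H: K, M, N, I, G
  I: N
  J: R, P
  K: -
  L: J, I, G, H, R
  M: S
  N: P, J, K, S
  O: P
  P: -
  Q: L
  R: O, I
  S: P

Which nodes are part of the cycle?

DFS with gray/black marking from R:
R gray
  O gray
    P gray
    P black
  O black
  I gray
    N gray
      N→P: P black — skip
      J gray
        J→R: R is gray → back edge
Back edge closes the cycle R → I → N → J → R; its vertices are {I, J, N, R}.

I, J, N, R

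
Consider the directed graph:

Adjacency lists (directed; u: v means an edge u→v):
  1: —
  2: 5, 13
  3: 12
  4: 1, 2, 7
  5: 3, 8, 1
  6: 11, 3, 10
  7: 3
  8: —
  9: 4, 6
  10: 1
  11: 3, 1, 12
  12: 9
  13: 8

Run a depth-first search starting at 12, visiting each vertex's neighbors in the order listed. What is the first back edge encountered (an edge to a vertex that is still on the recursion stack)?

DFS from 12 (visiting each vertex's neighbors in the order listed); mark gray on enter, black on exit:
12 gray
  9 gray
    4 gray
      1 gray
      1 black
      2 gray
        5 gray
          3 gray
            3→12: 12 is gray → back edge
First back edge: 3 → 12.

3→12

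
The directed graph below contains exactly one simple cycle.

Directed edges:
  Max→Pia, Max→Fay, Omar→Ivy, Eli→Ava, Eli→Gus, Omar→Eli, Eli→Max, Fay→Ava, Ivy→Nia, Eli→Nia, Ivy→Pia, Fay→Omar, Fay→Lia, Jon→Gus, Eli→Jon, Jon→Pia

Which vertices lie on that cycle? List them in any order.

DFS with gray/black marking from Max:
Max gray
  Fay gray
    Omar gray
      Ivy gray
        Pia gray
        Pia black
        Nia gray
        Nia black
      Ivy black
      Eli gray
        Ava gray
        Ava black
        Jon gray
          Jon→Pia: Pia black — skip
          Gus gray
          Gus black
        Jon black
        Eli→Nia: Nia black — skip
        Eli→Gus: Gus black — skip
        Eli→Max: Max is gray → back edge
Back edge closes the cycle Max → Fay → Omar → Eli → Max; its vertices are {Eli, Fay, Max, Omar}.

Eli, Fay, Max, Omar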